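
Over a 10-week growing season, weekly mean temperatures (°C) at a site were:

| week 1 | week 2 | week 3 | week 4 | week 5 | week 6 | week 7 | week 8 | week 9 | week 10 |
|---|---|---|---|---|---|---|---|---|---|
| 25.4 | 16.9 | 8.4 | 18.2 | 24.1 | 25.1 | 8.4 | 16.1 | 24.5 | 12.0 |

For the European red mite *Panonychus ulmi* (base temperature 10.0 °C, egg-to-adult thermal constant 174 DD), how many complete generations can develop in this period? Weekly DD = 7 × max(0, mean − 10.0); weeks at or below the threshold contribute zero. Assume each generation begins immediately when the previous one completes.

3 generations

Weekly DD (7 × max(0, T̄ − 10.0)): 107.8, 48.3, 0.0, 57.4, 98.7, 105.7, 0.0, 42.7, 101.5, 14.0.
Season total = 576.1 DD.
Complete generations = ⌊576.1 / 174⌋ = 3.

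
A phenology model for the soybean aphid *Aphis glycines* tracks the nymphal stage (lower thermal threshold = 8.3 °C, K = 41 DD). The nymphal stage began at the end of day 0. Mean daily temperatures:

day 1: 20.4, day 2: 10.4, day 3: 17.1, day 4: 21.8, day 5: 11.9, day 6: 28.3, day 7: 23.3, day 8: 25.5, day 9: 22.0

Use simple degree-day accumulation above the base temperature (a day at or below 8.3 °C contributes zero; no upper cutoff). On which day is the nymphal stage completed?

Daily DD above 8.3 °C: 12.1, 2.1, 8.8, 13.5, 3.6, 20.0, 15.0, 17.2, 13.7.
Cumulative: 12.1, 14.2, 23.0, 36.5, 40.1, 60.1, 75.1, 92.3, 106.0.
The total first reaches 41 DD on day 6.

day 6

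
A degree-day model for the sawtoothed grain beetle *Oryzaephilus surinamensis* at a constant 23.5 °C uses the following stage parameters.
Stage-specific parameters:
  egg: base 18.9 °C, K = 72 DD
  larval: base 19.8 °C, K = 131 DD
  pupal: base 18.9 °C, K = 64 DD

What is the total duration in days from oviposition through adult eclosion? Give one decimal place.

65.0 days

egg: 72 / (23.5 − 18.9) = 72 / 4.6 = 15.652 d.
larval: 131 / (23.5 − 19.8) = 131 / 3.7 = 35.405 d.
pupal: 64 / (23.5 − 18.9) = 64 / 4.6 = 13.913 d.
Sum = 64.971 ≈ 65.0 days.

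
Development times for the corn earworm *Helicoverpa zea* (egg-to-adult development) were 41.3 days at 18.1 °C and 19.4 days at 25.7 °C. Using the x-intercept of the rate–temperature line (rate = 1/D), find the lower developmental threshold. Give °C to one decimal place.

Equal thermal constants: D₁(T₁ − T_b) = D₂(T₂ − T_b).
41.3·(18.1 − T_b) = 19.4·(25.7 − T_b)
T_b = (41.3·18.1 − 19.4·25.7) / (41.3 − 19.4) = 248.95 / 21.9 = 11.368 °C ≈ 11.4 °C.

11.4 °C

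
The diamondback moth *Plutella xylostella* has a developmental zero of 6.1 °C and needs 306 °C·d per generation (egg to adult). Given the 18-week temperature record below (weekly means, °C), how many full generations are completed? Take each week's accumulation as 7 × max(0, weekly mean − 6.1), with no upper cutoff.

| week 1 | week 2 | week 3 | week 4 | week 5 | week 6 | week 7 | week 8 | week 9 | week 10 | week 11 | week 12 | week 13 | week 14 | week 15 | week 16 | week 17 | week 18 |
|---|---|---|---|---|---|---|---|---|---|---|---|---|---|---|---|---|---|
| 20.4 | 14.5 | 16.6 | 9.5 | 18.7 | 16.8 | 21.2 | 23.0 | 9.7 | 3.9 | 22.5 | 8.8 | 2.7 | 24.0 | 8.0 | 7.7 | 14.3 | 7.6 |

Weekly DD (7 × max(0, T̄ − 6.1)): 100.1, 58.8, 73.5, 23.8, 88.2, 74.9, 105.7, 118.3, 25.2, 0.0, 114.8, 18.9, 0.0, 125.3, 13.3, 11.2, 57.4, 10.5.
Season total = 1019.9 DD.
Complete generations = ⌊1019.9 / 306⌋ = 3.

3 generations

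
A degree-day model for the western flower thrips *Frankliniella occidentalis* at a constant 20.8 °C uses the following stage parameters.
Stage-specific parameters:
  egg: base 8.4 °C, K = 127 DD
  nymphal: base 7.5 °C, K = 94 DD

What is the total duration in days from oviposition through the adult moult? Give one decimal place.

17.3 days

egg: 127 / (20.8 − 8.4) = 127 / 12.4 = 10.242 d.
nymphal: 94 / (20.8 − 7.5) = 94 / 13.3 = 7.068 d.
Sum = 17.310 ≈ 17.3 days.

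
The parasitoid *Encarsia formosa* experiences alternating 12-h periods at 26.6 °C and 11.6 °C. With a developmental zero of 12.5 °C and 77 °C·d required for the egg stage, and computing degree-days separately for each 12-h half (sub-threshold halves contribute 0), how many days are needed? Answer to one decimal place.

10.9 days

Day half: max(0, 26.6 − 12.5) × 0.5 = 14.1 × 0.5 = 7.05 DD.
Night half: max(0, 11.6 − 12.5) × 0.5 = 0.0 × 0.5 = 0.00 DD.
Per 24 h: 7.05 DD/day.
Duration = 77 / 7.05 = 10.922 ≈ 10.9 days.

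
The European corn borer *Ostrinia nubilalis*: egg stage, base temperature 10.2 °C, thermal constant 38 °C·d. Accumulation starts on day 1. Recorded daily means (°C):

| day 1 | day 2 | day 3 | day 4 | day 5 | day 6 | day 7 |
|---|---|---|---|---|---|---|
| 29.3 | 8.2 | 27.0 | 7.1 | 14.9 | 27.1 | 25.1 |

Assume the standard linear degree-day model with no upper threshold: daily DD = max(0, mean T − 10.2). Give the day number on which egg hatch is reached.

day 5

Daily DD above 10.2 °C: 19.1, 0.0, 16.8, 0.0, 4.7, 16.9, 14.9.
Cumulative: 19.1, 19.1, 35.9, 35.9, 40.6, 57.5, 72.4.
The total first reaches 38 DD on day 5.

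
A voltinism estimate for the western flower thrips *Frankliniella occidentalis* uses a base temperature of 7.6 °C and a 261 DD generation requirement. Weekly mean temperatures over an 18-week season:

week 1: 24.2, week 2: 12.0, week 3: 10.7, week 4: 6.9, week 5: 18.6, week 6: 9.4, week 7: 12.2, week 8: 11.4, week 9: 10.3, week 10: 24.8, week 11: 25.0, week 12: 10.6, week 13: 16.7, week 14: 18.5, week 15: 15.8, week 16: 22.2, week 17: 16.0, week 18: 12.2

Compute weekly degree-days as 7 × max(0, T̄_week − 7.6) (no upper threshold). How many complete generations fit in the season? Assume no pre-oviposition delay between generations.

3 generations

Weekly DD (7 × max(0, T̄ − 7.6)): 116.2, 30.8, 21.7, 0.0, 77.0, 12.6, 32.2, 26.6, 18.9, 120.4, 121.8, 21.0, 63.7, 76.3, 57.4, 102.2, 58.8, 32.2.
Season total = 989.8 DD.
Complete generations = ⌊989.8 / 261⌋ = 3.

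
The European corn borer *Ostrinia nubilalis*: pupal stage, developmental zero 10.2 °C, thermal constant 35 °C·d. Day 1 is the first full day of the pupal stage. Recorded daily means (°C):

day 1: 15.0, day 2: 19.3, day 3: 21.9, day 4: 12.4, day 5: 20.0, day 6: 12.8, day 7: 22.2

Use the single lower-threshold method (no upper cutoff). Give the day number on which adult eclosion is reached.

Daily DD above 10.2 °C: 4.8, 9.1, 11.7, 2.2, 9.8, 2.6, 12.0.
Cumulative: 4.8, 13.9, 25.6, 27.8, 37.6, 40.2, 52.2.
The total first reaches 35 DD on day 5.

day 5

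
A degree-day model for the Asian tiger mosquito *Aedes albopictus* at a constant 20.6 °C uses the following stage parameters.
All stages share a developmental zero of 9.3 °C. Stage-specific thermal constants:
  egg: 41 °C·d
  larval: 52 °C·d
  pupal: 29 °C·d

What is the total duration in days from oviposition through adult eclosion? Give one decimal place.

10.8 days

Daily accumulation at 20.6 °C = 20.6 − 9.3 = 11.3 DD/day.
Total K = 41 + 52 + 29 = 122 DD.
Total duration = 122 / 11.3 = 10.796 ≈ 10.8 days.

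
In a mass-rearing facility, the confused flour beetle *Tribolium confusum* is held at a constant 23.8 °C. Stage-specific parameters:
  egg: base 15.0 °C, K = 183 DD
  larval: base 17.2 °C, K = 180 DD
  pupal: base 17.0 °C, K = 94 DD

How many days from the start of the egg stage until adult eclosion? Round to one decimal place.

61.9 days

egg: 183 / (23.8 − 15.0) = 183 / 8.8 = 20.795 d.
larval: 180 / (23.8 − 17.2) = 180 / 6.6 = 27.273 d.
pupal: 94 / (23.8 − 17.0) = 94 / 6.8 = 13.824 d.
Sum = 61.892 ≈ 61.9 days.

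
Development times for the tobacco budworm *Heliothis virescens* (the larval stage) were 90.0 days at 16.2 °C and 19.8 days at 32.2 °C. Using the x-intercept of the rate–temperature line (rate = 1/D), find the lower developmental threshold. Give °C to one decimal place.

11.7 °C

Linear rate model ⇒ the product D·(T − T_b) is constant across temperatures.
90.0·(16.2 − T_b) = 19.8·(32.2 − T_b)
T_b = (90.0·16.2 − 19.8·32.2) / (90.0 − 19.8) = 820.44 / 70.2 = 11.687 °C ≈ 11.7 °C.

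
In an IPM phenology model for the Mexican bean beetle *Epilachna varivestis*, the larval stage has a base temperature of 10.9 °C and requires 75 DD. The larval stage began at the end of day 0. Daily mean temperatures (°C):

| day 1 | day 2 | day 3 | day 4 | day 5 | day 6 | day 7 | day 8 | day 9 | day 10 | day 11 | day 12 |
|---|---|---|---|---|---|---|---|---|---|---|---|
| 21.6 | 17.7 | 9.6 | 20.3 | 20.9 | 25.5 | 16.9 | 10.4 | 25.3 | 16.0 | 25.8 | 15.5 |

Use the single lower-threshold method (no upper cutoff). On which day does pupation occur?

Daily DD above 10.9 °C: 10.7, 6.8, 0.0, 9.4, 10.0, 14.6, 6.0, 0.0, 14.4, 5.1, 14.9, 4.6.
Cumulative: 10.7, 17.5, 17.5, 26.9, 36.9, 51.5, 57.5, 57.5, 71.9, 77.0, 91.9, 96.5.
The total first reaches 75 DD on day 10.

day 10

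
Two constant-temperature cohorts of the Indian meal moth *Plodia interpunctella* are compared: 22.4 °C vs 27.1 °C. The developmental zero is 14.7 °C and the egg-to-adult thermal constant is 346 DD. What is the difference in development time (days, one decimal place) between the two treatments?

17.0 days

At 22.4 °C: 346 / (22.4 − 14.7) = 346 / 7.7 = 44.935 d.
At 27.1 °C: 346 / (27.1 − 14.7) = 346 / 12.4 = 27.903 d.
Difference = |44.935 − 27.903| = 17.032 ≈ 17.0 days.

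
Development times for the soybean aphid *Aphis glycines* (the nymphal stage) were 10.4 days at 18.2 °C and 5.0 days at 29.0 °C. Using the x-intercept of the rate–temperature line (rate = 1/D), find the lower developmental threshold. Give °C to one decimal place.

Linear rate model ⇒ the product D·(T − T_b) is constant across temperatures.
10.4·(18.2 − T_b) = 5.0·(29.0 − T_b)
T_b = (10.4·18.2 − 5.0·29.0) / (10.4 − 5.0) = 44.28 / 5.4 = 8.200 °C ≈ 8.2 °C.

8.2 °C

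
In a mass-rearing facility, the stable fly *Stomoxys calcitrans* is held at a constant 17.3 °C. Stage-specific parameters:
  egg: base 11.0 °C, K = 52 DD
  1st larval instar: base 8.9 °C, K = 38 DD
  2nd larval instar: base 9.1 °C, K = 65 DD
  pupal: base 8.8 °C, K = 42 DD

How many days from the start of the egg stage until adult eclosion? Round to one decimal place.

25.6 days

egg: 52 / (17.3 − 11.0) = 52 / 6.3 = 8.254 d.
1st larval instar: 38 / (17.3 − 8.9) = 38 / 8.4 = 4.524 d.
2nd larval instar: 65 / (17.3 − 9.1) = 65 / 8.2 = 7.927 d.
pupal: 42 / (17.3 − 8.8) = 42 / 8.5 = 4.941 d.
Sum = 25.646 ≈ 25.6 days.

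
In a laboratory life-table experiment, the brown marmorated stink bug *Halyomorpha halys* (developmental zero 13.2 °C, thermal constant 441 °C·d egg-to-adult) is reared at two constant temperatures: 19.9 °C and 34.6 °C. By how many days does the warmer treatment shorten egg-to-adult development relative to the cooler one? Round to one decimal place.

At 19.9 °C: 441 / (19.9 − 13.2) = 441 / 6.7 = 65.821 d.
At 34.6 °C: 441 / (34.6 − 13.2) = 441 / 21.4 = 20.607 d.
Difference = |65.821 − 20.607| = 45.213 ≈ 45.2 days.

45.2 days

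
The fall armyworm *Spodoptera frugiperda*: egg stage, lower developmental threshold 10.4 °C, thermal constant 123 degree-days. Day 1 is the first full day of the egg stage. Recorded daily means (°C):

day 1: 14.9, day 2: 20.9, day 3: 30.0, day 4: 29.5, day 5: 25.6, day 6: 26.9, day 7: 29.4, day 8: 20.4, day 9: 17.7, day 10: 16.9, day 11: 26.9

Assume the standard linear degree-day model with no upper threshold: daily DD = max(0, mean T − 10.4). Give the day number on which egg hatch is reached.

Daily DD above 10.4 °C: 4.5, 10.5, 19.6, 19.1, 15.2, 16.5, 19.0, 10.0, 7.3, 6.5, 16.5.
Cumulative: 4.5, 15.0, 34.6, 53.7, 68.9, 85.4, 104.4, 114.4, 121.7, 128.2, 144.7.
The total first reaches 123 DD on day 10.

day 10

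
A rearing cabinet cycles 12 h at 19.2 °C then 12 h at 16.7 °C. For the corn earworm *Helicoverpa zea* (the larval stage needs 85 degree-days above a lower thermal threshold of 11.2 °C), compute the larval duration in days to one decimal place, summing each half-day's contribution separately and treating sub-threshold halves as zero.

12.6 days

Day half: max(0, 19.2 − 11.2) × 0.5 = 8.0 × 0.5 = 4.00 DD.
Night half: max(0, 16.7 − 11.2) × 0.5 = 5.5 × 0.5 = 2.75 DD.
Per 24 h: 6.75 DD/day.
Duration = 85 / 6.75 = 12.593 ≈ 12.6 days.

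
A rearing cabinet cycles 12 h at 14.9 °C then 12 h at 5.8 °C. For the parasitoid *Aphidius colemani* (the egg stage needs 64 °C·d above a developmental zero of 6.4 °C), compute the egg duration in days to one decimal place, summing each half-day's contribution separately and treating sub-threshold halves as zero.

15.1 days

Day half: max(0, 14.9 − 6.4) × 0.5 = 8.5 × 0.5 = 4.25 DD.
Night half: max(0, 5.8 − 6.4) × 0.5 = 0.0 × 0.5 = 0.00 DD.
Per 24 h: 4.25 DD/day.
Duration = 64 / 4.25 = 15.059 ≈ 15.1 days.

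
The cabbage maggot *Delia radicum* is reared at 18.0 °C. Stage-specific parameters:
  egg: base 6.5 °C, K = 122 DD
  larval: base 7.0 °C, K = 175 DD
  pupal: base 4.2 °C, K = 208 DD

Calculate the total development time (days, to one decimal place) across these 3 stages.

egg: 122 / (18.0 − 6.5) = 122 / 11.5 = 10.609 d.
larval: 175 / (18.0 − 7.0) = 175 / 11.0 = 15.909 d.
pupal: 208 / (18.0 − 4.2) = 208 / 13.8 = 15.072 d.
Sum = 41.590 ≈ 41.6 days.

41.6 days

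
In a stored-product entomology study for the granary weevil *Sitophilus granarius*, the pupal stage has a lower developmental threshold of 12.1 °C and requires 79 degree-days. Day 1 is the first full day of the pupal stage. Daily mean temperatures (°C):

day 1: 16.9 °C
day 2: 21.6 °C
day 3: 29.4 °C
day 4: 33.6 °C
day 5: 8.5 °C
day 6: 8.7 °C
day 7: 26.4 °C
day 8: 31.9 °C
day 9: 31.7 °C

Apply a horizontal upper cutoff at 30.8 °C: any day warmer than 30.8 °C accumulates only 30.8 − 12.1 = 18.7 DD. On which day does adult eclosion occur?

day 8

Daily DD above 12.1 °C (capped at 18.7): 4.8, 9.5, 17.3, 18.7, 0.0, 0.0, 14.3, 18.7, 18.7.
Cumulative: 4.8, 14.3, 31.6, 50.3, 50.3, 50.3, 64.6, 83.3, 102.0.
The total first reaches 79 DD on day 8.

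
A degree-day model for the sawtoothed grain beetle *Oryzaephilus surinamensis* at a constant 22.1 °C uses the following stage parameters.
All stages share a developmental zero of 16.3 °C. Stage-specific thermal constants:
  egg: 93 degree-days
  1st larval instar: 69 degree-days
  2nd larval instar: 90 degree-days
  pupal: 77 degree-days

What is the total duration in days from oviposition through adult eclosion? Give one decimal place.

56.7 days

Daily accumulation at 22.1 °C = 22.1 − 16.3 = 5.8 DD/day.
Total K = 93 + 69 + 90 + 77 = 329 DD.
Total duration = 329 / 5.8 = 56.724 ≈ 56.7 days.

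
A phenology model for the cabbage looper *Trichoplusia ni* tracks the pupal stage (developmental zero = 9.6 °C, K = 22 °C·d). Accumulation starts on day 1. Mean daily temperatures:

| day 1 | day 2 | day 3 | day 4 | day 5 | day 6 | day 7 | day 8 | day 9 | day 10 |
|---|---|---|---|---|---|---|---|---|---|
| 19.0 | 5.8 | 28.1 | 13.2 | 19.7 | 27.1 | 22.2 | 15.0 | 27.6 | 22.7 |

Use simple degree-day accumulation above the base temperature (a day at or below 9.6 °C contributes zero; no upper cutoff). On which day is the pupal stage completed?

day 3

Daily DD above 9.6 °C: 9.4, 0.0, 18.5, 3.6, 10.1, 17.5, 12.6, 5.4, 18.0, 13.1.
Cumulative: 9.4, 9.4, 27.9, 31.5, 41.6, 59.1, 71.7, 77.1, 95.1, 108.2.
The total first reaches 22 DD on day 3.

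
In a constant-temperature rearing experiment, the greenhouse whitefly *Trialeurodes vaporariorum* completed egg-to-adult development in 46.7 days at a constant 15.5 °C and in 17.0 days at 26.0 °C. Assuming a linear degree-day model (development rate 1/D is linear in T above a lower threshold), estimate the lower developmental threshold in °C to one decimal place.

9.5 °C

Under the model K = D·(T − T_b), so D₁·(T₁ − T_b) = D₂·(T₂ − T_b).
46.7·(15.5 − T_b) = 17.0·(26.0 − T_b)
T_b = (46.7·15.5 − 17.0·26.0) / (46.7 − 17.0) = 281.85 / 29.7 = 9.490 °C ≈ 9.5 °C.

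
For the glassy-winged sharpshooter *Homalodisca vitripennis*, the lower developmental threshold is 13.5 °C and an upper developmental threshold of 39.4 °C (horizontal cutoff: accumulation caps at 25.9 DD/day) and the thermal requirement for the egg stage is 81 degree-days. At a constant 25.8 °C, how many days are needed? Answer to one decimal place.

Daily accumulation = 25.8 − 13.5 = 12.3 DD/day.
Duration = 81 / 12.3 = 6.585 ≈ 6.6 days.

6.6 days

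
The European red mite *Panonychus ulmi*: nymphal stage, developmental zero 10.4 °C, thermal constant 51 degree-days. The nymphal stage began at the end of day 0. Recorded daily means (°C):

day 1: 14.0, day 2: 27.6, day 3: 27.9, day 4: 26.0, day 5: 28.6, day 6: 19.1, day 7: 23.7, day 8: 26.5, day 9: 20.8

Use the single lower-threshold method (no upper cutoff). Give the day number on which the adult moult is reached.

Daily DD above 10.4 °C: 3.6, 17.2, 17.5, 15.6, 18.2, 8.7, 13.3, 16.1, 10.4.
Cumulative: 3.6, 20.8, 38.3, 53.9, 72.1, 80.8, 94.1, 110.2, 120.6.
The total first reaches 51 DD on day 4.

day 4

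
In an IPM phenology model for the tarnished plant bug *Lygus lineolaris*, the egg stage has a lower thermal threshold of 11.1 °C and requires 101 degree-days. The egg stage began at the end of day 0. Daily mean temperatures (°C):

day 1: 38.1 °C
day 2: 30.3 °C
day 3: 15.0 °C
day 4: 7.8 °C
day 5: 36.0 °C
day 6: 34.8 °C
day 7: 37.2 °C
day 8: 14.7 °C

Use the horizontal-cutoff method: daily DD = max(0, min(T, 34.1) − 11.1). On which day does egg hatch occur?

day 7

Daily DD above 11.1 °C (capped at 23.0): 23.0, 19.2, 3.9, 0.0, 23.0, 23.0, 23.0, 3.6.
Cumulative: 23.0, 42.2, 46.1, 46.1, 69.1, 92.1, 115.1, 118.7.
The total first reaches 101 DD on day 7.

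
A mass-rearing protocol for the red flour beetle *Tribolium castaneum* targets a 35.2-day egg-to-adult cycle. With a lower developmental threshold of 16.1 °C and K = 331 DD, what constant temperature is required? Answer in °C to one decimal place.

Required daily accumulation = 331 / 35.2 = 9.403 DD/day.
T = T_base + 9.403 = 16.1 + 9.403 = 25.503 ≈ 25.5 °C.

25.5 °C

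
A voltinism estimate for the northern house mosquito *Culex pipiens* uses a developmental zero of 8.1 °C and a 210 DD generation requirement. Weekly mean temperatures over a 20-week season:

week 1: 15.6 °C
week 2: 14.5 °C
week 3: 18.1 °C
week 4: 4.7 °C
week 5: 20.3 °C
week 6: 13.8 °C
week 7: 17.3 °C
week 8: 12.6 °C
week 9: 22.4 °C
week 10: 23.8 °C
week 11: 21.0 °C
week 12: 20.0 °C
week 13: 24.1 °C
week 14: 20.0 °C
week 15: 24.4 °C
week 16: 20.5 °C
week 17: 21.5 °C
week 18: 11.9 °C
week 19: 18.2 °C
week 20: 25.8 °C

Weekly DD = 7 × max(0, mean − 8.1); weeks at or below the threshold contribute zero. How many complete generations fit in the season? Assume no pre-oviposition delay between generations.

7 generations

Weekly DD (7 × max(0, T̄ − 8.1)): 52.5, 44.8, 70.0, 0.0, 85.4, 39.9, 64.4, 31.5, 100.1, 109.9, 90.3, 83.3, 112.0, 83.3, 114.1, 86.8, 93.8, 26.6, 70.7, 123.9.
Season total = 1483.3 DD.
Complete generations = ⌊1483.3 / 210⌋ = 7.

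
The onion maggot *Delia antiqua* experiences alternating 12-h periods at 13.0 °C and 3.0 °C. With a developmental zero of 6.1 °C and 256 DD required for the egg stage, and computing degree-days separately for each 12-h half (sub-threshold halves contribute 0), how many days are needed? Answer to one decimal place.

Day half: max(0, 13.0 − 6.1) × 0.5 = 6.9 × 0.5 = 3.45 DD.
Night half: max(0, 3.0 − 6.1) × 0.5 = 0.0 × 0.5 = 0.00 DD.
Per 24 h: 3.45 DD/day.
Duration = 256 / 3.45 = 74.203 ≈ 74.2 days.

74.2 days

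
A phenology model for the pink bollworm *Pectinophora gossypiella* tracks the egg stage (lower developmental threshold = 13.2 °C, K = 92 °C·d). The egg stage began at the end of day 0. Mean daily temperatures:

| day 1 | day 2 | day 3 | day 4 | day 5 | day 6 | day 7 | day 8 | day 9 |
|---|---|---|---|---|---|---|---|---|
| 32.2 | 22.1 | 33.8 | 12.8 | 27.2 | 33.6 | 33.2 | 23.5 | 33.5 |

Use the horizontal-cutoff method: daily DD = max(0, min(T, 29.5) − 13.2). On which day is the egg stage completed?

Daily DD above 13.2 °C (capped at 16.3): 16.3, 8.9, 16.3, 0.0, 14.0, 16.3, 16.3, 10.3, 16.3.
Cumulative: 16.3, 25.2, 41.5, 41.5, 55.5, 71.8, 88.1, 98.4, 114.7.
The total first reaches 92 DD on day 8.

day 8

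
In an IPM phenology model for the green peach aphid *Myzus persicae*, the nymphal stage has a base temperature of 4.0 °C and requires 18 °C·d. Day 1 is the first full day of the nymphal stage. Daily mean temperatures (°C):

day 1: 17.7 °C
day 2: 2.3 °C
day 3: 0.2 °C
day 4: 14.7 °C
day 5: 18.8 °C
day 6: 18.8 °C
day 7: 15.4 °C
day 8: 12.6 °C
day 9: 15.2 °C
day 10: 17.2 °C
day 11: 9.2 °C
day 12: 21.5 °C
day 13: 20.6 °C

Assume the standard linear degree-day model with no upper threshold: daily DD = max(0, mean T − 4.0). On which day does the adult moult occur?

Daily DD above 4.0 °C: 13.7, 0.0, 0.0, 10.7, 14.8, 14.8, 11.4, 8.6, 11.2, 13.2, 5.2, 17.5, 16.6.
Cumulative: 13.7, 13.7, 13.7, 24.4, 39.2, 54.0, 65.4, 74.0, 85.2, 98.4, 103.6, 121.1, 137.7.
The total first reaches 18 DD on day 4.

day 4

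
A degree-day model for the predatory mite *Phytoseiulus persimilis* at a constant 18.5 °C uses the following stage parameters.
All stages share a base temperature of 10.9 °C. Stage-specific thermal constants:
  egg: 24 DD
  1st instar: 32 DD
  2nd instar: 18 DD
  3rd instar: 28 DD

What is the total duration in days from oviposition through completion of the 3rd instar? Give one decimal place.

13.4 days

Daily accumulation at 18.5 °C = 18.5 − 10.9 = 7.6 DD/day.
Total K = 24 + 32 + 18 + 28 = 102 DD.
Total duration = 102 / 7.6 = 13.421 ≈ 13.4 days.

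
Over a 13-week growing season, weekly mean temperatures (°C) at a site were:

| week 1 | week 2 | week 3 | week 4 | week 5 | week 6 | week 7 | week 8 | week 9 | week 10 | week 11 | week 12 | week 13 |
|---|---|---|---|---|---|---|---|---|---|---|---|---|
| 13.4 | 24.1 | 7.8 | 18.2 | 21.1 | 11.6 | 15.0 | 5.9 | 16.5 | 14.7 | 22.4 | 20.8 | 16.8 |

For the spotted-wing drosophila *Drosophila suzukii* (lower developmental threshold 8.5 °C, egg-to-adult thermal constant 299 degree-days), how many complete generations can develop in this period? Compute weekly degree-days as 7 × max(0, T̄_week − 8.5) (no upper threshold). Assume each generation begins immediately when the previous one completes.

Weekly DD (7 × max(0, T̄ − 8.5)): 34.3, 109.2, 0.0, 67.9, 88.2, 21.7, 45.5, 0.0, 56.0, 43.4, 97.3, 86.1, 58.1.
Season total = 707.7 DD.
Complete generations = ⌊707.7 / 299⌋ = 2.

2 generations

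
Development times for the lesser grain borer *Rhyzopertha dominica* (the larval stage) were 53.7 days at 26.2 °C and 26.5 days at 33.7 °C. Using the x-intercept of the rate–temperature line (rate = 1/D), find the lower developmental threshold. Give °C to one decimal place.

Equal thermal constants: D₁(T₁ − T_b) = D₂(T₂ − T_b).
53.7·(26.2 − T_b) = 26.5·(33.7 − T_b)
T_b = (53.7·26.2 − 26.5·33.7) / (53.7 − 26.5) = 513.89 / 27.2 = 18.893 °C ≈ 18.9 °C.

18.9 °C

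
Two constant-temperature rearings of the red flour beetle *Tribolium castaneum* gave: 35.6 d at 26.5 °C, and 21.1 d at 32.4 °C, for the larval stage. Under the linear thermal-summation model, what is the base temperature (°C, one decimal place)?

17.9 °C

Under the model K = D·(T − T_b), so D₁·(T₁ − T_b) = D₂·(T₂ − T_b).
35.6·(26.5 − T_b) = 21.1·(32.4 − T_b)
T_b = (35.6·26.5 − 21.1·32.4) / (35.6 − 21.1) = 259.76 / 14.5 = 17.914 °C ≈ 17.9 °C.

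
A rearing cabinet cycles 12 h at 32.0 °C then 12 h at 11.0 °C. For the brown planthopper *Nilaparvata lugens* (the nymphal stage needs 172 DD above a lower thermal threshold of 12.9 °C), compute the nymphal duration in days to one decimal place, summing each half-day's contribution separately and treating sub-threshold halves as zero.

18.0 days

Day half: max(0, 32.0 − 12.9) × 0.5 = 19.1 × 0.5 = 9.55 DD.
Night half: max(0, 11.0 − 12.9) × 0.5 = 0.0 × 0.5 = 0.00 DD.
Per 24 h: 9.55 DD/day.
Duration = 172 / 9.55 = 18.010 ≈ 18.0 days.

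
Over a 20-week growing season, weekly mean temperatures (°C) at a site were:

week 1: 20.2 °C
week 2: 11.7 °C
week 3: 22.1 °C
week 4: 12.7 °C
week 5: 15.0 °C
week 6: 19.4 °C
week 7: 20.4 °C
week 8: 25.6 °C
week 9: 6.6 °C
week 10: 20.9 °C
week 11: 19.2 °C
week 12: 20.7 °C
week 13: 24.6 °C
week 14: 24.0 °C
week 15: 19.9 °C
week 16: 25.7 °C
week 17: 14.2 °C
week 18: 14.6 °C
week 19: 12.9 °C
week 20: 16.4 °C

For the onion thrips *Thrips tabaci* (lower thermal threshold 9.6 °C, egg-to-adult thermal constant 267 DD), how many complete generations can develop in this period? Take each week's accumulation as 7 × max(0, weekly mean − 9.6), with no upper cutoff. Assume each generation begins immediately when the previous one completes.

Weekly DD (7 × max(0, T̄ − 9.6)): 74.2, 14.7, 87.5, 21.7, 37.8, 68.6, 75.6, 112.0, 0.0, 79.1, 67.2, 77.7, 105.0, 100.8, 72.1, 112.7, 32.2, 35.0, 23.1, 47.6.
Season total = 1244.6 DD.
Complete generations = ⌊1244.6 / 267⌋ = 4.

4 generations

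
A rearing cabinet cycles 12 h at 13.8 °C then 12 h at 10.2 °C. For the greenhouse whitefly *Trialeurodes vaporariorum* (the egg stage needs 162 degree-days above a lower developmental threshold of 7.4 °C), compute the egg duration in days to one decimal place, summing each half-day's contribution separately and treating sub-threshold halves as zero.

Day half: max(0, 13.8 − 7.4) × 0.5 = 6.4 × 0.5 = 3.20 DD.
Night half: max(0, 10.2 − 7.4) × 0.5 = 2.8 × 0.5 = 1.40 DD.
Per 24 h: 4.60 DD/day.
Duration = 162 / 4.60 = 35.217 ≈ 35.2 days.

35.2 days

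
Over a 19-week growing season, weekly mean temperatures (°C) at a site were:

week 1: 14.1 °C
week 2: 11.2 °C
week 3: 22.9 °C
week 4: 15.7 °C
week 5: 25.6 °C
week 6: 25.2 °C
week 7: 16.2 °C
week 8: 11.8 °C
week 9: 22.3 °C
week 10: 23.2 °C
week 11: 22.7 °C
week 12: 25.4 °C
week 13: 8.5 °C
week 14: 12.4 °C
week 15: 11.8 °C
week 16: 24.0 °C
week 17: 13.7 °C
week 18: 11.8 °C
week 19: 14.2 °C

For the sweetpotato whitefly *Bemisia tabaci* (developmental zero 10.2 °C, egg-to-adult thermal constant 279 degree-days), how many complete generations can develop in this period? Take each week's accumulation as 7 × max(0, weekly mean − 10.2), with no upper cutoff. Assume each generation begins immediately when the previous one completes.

Weekly DD (7 × max(0, T̄ − 10.2)): 27.3, 7.0, 88.9, 38.5, 107.8, 105.0, 42.0, 11.2, 84.7, 91.0, 87.5, 106.4, 0.0, 15.4, 11.2, 96.6, 24.5, 11.2, 28.0.
Season total = 984.2 DD.
Complete generations = ⌊984.2 / 279⌋ = 3.

3 generations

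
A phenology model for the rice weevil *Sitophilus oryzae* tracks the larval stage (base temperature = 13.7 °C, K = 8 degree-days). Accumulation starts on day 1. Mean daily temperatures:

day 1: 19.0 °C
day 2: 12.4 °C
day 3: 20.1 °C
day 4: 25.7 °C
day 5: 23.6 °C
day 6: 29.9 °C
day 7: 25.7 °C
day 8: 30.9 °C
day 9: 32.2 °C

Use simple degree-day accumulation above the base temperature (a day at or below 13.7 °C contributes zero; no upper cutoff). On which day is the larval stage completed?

day 3

Daily DD above 13.7 °C: 5.3, 0.0, 6.4, 12.0, 9.9, 16.2, 12.0, 17.2, 18.5.
Cumulative: 5.3, 5.3, 11.7, 23.7, 33.6, 49.8, 61.8, 79.0, 97.5.
The total first reaches 8 DD on day 3.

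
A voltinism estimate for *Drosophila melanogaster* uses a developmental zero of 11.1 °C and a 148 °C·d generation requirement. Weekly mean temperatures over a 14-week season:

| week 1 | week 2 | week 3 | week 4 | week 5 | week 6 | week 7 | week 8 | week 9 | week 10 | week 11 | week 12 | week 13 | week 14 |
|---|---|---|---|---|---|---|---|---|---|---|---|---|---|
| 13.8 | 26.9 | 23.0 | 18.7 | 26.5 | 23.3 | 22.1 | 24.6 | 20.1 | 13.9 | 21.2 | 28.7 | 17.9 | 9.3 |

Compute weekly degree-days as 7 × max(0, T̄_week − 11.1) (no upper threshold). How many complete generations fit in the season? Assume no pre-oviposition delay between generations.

Weekly DD (7 × max(0, T̄ − 11.1)): 18.9, 110.6, 83.3, 53.2, 107.8, 85.4, 77.0, 94.5, 63.0, 19.6, 70.7, 123.2, 47.6, 0.0.
Season total = 954.8 DD.
Complete generations = ⌊954.8 / 148⌋ = 6.

6 generations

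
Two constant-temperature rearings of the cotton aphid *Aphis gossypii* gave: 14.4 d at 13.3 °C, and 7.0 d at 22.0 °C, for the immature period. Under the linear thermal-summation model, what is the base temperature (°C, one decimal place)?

5.1 °C

Under the model K = D·(T − T_b), so D₁·(T₁ − T_b) = D₂·(T₂ − T_b).
14.4·(13.3 − T_b) = 7.0·(22.0 − T_b)
T_b = (14.4·13.3 − 7.0·22.0) / (14.4 − 7.0) = 37.52 / 7.4 = 5.070 °C ≈ 5.1 °C.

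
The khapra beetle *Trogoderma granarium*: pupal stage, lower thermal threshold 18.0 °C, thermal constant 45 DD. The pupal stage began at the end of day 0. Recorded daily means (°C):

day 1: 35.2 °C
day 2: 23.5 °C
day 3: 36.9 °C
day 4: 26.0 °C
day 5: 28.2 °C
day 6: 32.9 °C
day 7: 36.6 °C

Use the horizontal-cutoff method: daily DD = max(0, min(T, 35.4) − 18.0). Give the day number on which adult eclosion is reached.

day 4

Daily DD above 18.0 °C (capped at 17.4): 17.2, 5.5, 17.4, 8.0, 10.2, 14.9, 17.4.
Cumulative: 17.2, 22.7, 40.1, 48.1, 58.3, 73.2, 90.6.
The total first reaches 45 DD on day 4.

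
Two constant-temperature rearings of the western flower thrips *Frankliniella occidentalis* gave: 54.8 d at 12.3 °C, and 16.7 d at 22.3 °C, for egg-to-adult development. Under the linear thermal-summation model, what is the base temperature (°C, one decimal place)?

Under the model K = D·(T − T_b), so D₁·(T₁ − T_b) = D₂·(T₂ − T_b).
54.8·(12.3 − T_b) = 16.7·(22.3 − T_b)
T_b = (54.8·12.3 − 16.7·22.3) / (54.8 − 16.7) = 301.63 / 38.1 = 7.917 °C ≈ 7.9 °C.

7.9 °C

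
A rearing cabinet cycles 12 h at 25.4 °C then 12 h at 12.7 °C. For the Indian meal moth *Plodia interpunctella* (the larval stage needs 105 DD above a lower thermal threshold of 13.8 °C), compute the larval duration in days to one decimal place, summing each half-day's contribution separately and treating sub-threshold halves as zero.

Day half: max(0, 25.4 − 13.8) × 0.5 = 11.6 × 0.5 = 5.80 DD.
Night half: max(0, 12.7 − 13.8) × 0.5 = 0.0 × 0.5 = 0.00 DD.
Per 24 h: 5.80 DD/day.
Duration = 105 / 5.80 = 18.103 ≈ 18.1 days.

18.1 days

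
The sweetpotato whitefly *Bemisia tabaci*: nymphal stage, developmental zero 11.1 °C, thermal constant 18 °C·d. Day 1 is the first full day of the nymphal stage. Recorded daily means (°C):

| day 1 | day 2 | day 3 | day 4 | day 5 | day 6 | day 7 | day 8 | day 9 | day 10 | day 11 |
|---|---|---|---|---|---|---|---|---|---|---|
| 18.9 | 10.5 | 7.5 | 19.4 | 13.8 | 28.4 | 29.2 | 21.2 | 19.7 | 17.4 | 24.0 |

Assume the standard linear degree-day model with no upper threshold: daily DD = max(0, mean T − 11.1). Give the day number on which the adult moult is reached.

Daily DD above 11.1 °C: 7.8, 0.0, 0.0, 8.3, 2.7, 17.3, 18.1, 10.1, 8.6, 6.3, 12.9.
Cumulative: 7.8, 7.8, 7.8, 16.1, 18.8, 36.1, 54.2, 64.3, 72.9, 79.2, 92.1.
The total first reaches 18 DD on day 5.

day 5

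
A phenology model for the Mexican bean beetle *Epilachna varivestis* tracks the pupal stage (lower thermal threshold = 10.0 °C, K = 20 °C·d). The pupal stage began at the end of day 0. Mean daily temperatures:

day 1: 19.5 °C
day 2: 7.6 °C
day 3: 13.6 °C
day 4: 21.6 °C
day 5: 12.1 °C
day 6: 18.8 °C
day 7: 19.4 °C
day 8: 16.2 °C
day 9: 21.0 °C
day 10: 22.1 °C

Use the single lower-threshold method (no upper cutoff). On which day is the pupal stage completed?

day 4

Daily DD above 10.0 °C: 9.5, 0.0, 3.6, 11.6, 2.1, 8.8, 9.4, 6.2, 11.0, 12.1.
Cumulative: 9.5, 9.5, 13.1, 24.7, 26.8, 35.6, 45.0, 51.2, 62.2, 74.3.
The total first reaches 20 DD on day 4.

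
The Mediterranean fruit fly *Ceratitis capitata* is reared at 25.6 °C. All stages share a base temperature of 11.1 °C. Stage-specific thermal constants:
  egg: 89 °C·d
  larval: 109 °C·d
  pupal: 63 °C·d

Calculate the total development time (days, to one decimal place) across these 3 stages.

18.0 days

Daily accumulation at 25.6 °C = 25.6 − 11.1 = 14.5 DD/day.
Total K = 89 + 109 + 63 = 261 DD.
Total duration = 261 / 14.5 = 18.000 ≈ 18.0 days.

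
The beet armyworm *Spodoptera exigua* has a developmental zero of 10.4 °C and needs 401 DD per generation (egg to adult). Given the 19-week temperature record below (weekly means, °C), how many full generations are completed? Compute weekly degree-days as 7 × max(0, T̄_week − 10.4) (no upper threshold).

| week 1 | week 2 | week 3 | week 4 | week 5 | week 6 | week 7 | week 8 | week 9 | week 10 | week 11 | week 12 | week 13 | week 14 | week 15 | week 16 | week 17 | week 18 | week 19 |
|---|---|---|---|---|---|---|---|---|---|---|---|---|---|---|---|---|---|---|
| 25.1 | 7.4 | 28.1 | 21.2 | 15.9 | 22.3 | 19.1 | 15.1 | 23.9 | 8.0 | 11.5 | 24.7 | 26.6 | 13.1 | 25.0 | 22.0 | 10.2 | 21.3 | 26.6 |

Weekly DD (7 × max(0, T̄ − 10.4)): 102.9, 0.0, 123.9, 75.6, 38.5, 83.3, 60.9, 32.9, 94.5, 0.0, 7.7, 100.1, 113.4, 18.9, 102.2, 81.2, 0.0, 76.3, 113.4.
Season total = 1225.7 DD.
Complete generations = ⌊1225.7 / 401⌋ = 3.

3 generations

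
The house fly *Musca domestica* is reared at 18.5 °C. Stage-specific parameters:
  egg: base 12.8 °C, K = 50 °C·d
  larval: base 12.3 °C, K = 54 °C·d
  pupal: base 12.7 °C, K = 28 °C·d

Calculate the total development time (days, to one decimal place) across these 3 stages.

22.3 days

egg: 50 / (18.5 − 12.8) = 50 / 5.7 = 8.772 d.
larval: 54 / (18.5 − 12.3) = 54 / 6.2 = 8.710 d.
pupal: 28 / (18.5 − 12.7) = 28 / 5.8 = 4.828 d.
Sum = 22.309 ≈ 22.3 days.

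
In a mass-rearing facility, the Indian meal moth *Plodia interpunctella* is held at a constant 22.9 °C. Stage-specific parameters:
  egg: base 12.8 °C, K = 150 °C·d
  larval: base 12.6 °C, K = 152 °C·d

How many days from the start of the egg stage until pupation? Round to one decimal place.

29.6 days

egg: 150 / (22.9 − 12.8) = 150 / 10.1 = 14.851 d.
larval: 152 / (22.9 − 12.6) = 152 / 10.3 = 14.757 d.
Sum = 29.609 ≈ 29.6 days.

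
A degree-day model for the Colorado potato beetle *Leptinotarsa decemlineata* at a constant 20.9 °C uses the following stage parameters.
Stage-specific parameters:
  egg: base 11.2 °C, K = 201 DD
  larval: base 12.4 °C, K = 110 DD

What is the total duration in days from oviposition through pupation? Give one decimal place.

33.7 days

egg: 201 / (20.9 − 11.2) = 201 / 9.7 = 20.722 d.
larval: 110 / (20.9 − 12.4) = 110 / 8.5 = 12.941 d.
Sum = 33.663 ≈ 33.7 days.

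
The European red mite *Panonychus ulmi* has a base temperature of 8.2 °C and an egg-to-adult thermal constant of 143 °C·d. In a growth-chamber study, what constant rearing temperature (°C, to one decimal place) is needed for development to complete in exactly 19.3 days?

15.6 °C

Required daily accumulation = 143 / 19.3 = 7.409 DD/day.
T = T_base + 7.409 = 8.2 + 7.409 = 15.609 ≈ 15.6 °C.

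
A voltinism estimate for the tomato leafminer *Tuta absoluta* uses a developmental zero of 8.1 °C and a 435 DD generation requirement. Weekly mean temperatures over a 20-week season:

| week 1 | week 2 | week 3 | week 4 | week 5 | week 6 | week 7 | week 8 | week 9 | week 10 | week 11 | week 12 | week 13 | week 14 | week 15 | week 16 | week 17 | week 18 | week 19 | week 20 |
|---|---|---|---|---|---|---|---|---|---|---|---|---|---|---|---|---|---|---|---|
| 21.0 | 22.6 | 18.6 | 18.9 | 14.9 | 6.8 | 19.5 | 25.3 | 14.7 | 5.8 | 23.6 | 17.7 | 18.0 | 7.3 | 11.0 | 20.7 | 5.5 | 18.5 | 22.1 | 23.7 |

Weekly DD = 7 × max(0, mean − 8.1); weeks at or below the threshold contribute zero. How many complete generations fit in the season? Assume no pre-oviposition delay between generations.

2 generations

Weekly DD (7 × max(0, T̄ − 8.1)): 90.3, 101.5, 73.5, 75.6, 47.6, 0.0, 79.8, 120.4, 46.2, 0.0, 108.5, 67.2, 69.3, 0.0, 20.3, 88.2, 0.0, 72.8, 98.0, 109.2.
Season total = 1268.4 DD.
Complete generations = ⌊1268.4 / 435⌋ = 2.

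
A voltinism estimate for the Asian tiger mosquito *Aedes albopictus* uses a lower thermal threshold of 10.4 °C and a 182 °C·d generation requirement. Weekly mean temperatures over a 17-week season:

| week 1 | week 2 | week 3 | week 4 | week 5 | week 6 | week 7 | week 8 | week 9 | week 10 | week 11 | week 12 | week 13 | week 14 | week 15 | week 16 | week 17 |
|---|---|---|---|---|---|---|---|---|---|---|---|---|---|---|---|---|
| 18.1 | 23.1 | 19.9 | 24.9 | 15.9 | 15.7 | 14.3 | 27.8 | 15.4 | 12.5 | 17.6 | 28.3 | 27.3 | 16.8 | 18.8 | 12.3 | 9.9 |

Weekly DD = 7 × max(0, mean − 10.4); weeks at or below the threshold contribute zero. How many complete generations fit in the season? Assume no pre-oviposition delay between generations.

Weekly DD (7 × max(0, T̄ − 10.4)): 53.9, 88.9, 66.5, 101.5, 38.5, 37.1, 27.3, 121.8, 35.0, 14.7, 50.4, 125.3, 118.3, 44.8, 58.8, 13.3, 0.0.
Season total = 996.1 DD.
Complete generations = ⌊996.1 / 182⌋ = 5.

5 generations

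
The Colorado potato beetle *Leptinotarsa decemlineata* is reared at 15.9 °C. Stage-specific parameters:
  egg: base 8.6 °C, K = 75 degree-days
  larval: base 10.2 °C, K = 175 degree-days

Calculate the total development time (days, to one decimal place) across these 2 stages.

41.0 days

egg: 75 / (15.9 − 8.6) = 75 / 7.3 = 10.274 d.
larval: 175 / (15.9 − 10.2) = 175 / 5.7 = 30.702 d.
Sum = 40.976 ≈ 41.0 days.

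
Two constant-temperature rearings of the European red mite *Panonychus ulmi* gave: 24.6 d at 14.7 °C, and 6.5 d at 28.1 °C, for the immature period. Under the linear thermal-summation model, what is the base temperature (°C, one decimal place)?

Under the model K = D·(T − T_b), so D₁·(T₁ − T_b) = D₂·(T₂ − T_b).
24.6·(14.7 − T_b) = 6.5·(28.1 − T_b)
T_b = (24.6·14.7 − 6.5·28.1) / (24.6 − 6.5) = 178.97 / 18.1 = 9.888 °C ≈ 9.9 °C.

9.9 °C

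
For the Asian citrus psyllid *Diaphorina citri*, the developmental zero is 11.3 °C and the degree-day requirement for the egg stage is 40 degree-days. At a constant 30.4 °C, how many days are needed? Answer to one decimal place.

2.1 days

Daily accumulation = 30.4 − 11.3 = 19.1 DD/day.
Duration = 40 / 19.1 = 2.094 ≈ 2.1 days.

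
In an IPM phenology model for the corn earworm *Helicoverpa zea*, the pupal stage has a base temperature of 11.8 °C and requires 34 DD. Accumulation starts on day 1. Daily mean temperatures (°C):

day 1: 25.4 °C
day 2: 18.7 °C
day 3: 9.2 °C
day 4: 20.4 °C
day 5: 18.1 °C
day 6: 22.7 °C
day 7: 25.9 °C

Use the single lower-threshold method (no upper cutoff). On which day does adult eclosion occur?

day 5

Daily DD above 11.8 °C: 13.6, 6.9, 0.0, 8.6, 6.3, 10.9, 14.1.
Cumulative: 13.6, 20.5, 20.5, 29.1, 35.4, 46.3, 60.4.
The total first reaches 34 DD on day 5.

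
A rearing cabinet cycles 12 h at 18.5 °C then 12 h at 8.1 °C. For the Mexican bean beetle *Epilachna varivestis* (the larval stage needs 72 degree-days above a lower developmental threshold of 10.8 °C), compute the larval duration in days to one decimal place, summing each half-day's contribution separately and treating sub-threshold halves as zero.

Day half: max(0, 18.5 − 10.8) × 0.5 = 7.7 × 0.5 = 3.85 DD.
Night half: max(0, 8.1 − 10.8) × 0.5 = 0.0 × 0.5 = 0.00 DD.
Per 24 h: 3.85 DD/day.
Duration = 72 / 3.85 = 18.701 ≈ 18.7 days.

18.7 days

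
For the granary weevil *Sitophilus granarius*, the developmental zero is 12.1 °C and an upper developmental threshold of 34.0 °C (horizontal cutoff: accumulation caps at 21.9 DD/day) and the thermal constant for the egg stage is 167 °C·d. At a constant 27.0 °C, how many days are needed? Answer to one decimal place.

Daily accumulation = 27.0 − 12.1 = 14.9 DD/day.
Duration = 167 / 14.9 = 11.208 ≈ 11.2 days.

11.2 days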